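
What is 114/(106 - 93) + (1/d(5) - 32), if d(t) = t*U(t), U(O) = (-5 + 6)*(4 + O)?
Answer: -13577/585 ≈ -23.209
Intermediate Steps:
U(O) = 4 + O (U(O) = 1*(4 + O) = 4 + O)
d(t) = t*(4 + t)
114/(106 - 93) + (1/d(5) - 32) = 114/(106 - 93) + (1/(5*(4 + 5)) - 32) = 114/13 + (1/(5*9) - 32) = (1/13)*114 + (1/45 - 32) = 114/13 + (1/45 - 32) = 114/13 - 1439/45 = -13577/585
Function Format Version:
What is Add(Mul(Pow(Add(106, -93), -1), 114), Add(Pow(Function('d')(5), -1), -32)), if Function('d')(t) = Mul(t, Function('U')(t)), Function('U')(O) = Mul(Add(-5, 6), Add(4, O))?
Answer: Rational(-13577, 585) ≈ -23.209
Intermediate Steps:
Function('U')(O) = Add(4, O) (Function('U')(O) = Mul(1, Add(4, O)) = Add(4, O))
Function('d')(t) = Mul(t, Add(4, t))
Add(Mul(Pow(Add(106, -93), -1), 114), Add(Pow(Function('d')(5), -1), -32)) = Add(Mul(Pow(Add(106, -93), -1), 114), Add(Pow(Mul(5, Add(4, 5)), -1), -32)) = Add(Mul(Pow(13, -1), 114), Add(Pow(Mul(5, 9), -1), -32)) = Add(Mul(Rational(1, 13), 114), Add(Pow(45, -1), -32)) = Add(Rational(114, 13), Add(Rational(1, 45), -32)) = Add(Rational(114, 13), Rational(-1439, 45)) = Rational(-13577, 585)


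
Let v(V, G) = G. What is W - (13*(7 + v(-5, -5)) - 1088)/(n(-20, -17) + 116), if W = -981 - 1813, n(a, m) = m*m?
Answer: -125612/45 ≈ -2791.4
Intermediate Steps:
n(a, m) = m**2
W = -2794
W - (13*(7 + v(-5, -5)) - 1088)/(n(-20, -17) + 116) = -2794 - (13*(7 - 5) - 1088)/((-17)**2 + 116) = -2794 - (13*2 - 1088)/(289 + 116) = -2794 - (26 - 1088)/405 = -2794 - (-1062)/405 = -2794 - 1*(-118/45) = -2794 + 118/45 = -125612/45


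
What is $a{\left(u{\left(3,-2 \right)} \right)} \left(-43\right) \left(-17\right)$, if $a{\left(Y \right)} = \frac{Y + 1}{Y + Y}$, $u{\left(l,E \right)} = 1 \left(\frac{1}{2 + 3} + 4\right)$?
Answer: $\frac{9503}{21} \approx 452.52$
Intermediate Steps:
$u{\left(l,E \right)} = \frac{21}{5}$ ($u{\left(l,E \right)} = 1 \left(\frac{1}{5} + 4\right) = 1 \cdot \frac{21}{5} = \frac{21}{5}$)
$a{\left(Y \right)} = \frac{1 + Y}{2 Y}$
$a{\left(u{\left(3,-2 \right)} \right)} \left(-43\right) \left(-17\right) = \frac{1 + \frac{21}{5}}{2 \cdot \frac{21}{5}} \left(-43\right) \left(-17\right) = \frac{1}{2} \cdot \frac{5}{21} \cdot \frac{26}{5} \left(-43\right) \left(-17\right) = \frac{13}{21} \left(-43\right) \left(-17\right) = \left(- \frac{559}{21}\right) \left(-17\right) = \frac{9503}{21}$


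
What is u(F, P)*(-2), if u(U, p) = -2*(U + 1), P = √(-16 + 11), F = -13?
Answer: -48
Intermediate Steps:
P = I*√5 (P = √(-5) = I*√5 ≈ 2.2361*I)
u(U, p) = -2 - 2*U (u(U, p) = -2*(1 + U) = -2 - 2*U)
u(F, P)*(-2) = (-2 - 2*(-13))*(-2) = (-2 + 26)*(-2) = 24*(-2) = -48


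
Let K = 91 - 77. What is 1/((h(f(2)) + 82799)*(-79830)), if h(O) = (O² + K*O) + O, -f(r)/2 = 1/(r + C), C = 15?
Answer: -289/1910204571150 ≈ -1.5129e-10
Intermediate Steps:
K = 14
f(r) = -2/(15 + r) (f(r) = -2/(r + 15) = -2/(15 + r))
h(O) = O² + 15*O (h(O) = (O² + 14*O) + O = O² + 15*O)
1/((h(f(2)) + 82799)*(-79830)) = 1/(((-2/(15 + 2))*(15 - 2/(15 + 2)) + 82799)*(-79830)) = -1/79830/((-2/17)*(15 - 2/17) + 82799) = -1/79830/((-2*1/17)*(15 - 2*1/17) + 82799) = -1/79830/(-2*(15 - 2/17)/17 + 82799) = -1/79830/(-2/17*253/17 + 82799) = -1/79830/(-506/289 + 82799) = -1/79830/(23928405/289) = (289/23928405)*(-1/79830) = -289/1910204571150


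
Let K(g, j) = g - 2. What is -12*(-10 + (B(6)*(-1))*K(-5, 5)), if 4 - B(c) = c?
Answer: 288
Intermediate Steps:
K(g, j) = -2 + g
B(c) = 4 - c
-12*(-10 + (B(6)*(-1))*K(-5, 5)) = -12*(-10 + ((4 - 1*6)*(-1))*(-2 - 5)) = -12*(-10 + ((4 - 6)*(-1))*(-7)) = -12*(-10 - 2*(-1)*(-7)) = -12*(-10 + 2*(-7)) = -12*(-10 - 14) = -12*(-24) = 288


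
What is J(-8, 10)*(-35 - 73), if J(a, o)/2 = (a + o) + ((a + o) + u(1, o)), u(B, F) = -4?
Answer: 0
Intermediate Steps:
J(a, o) = -8 + 4*a + 4*o (J(a, o) = 2*((a + o) + ((a + o) - 4)) = 2*((a + o) + (-4 + a + o)) = 2*(-4 + 2*a + 2*o) = -8 + 4*a + 4*o)
J(-8, 10)*(-35 - 73) = (-8 + 4*(-8) + 4*10)*(-35 - 73) = (-8 - 32 + 40)*(-108) = 0*(-108) = 0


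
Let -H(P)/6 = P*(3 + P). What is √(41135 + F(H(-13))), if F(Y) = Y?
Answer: √40355 ≈ 200.89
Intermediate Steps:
H(P) = -6*P*(3 + P)
√(41135 + F(H(-13))) = √(41135 - 6*(-13)*(3 - 13)) = √(41135 - 6*(-13)*(-10)) = √(41135 - 780) = √40355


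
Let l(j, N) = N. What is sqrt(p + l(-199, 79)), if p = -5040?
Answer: 11*I*sqrt(41) ≈ 70.434*I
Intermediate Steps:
sqrt(p + l(-199, 79)) = sqrt(-5040 + 79) = sqrt(-4961) = 11*I*sqrt(41)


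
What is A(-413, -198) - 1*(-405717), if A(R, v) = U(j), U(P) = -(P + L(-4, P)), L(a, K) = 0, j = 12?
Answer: 405705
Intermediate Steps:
U(P) = -P (U(P) = -(P + 0) = -P)
A(R, v) = -12 (A(R, v) = -1*12 = -12)
A(-413, -198) - 1*(-405717) = -12 - 1*(-405717) = -12 + 405717 = 405705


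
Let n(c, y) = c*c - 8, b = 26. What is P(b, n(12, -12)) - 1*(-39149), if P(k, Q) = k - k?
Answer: 39149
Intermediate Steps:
n(c, y) = -8 + c² (n(c, y) = c² - 8 = -8 + c²)
P(k, Q) = 0
P(b, n(12, -12)) - 1*(-39149) = 0 - 1*(-39149) = 0 + 39149 = 39149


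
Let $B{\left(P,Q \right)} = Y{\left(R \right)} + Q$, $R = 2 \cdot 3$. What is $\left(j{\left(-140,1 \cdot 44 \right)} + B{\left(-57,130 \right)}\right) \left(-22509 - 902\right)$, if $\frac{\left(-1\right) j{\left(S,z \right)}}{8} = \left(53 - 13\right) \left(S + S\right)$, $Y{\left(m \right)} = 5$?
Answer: $-2100786085$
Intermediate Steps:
$R = 6$
$B{\left(P,Q \right)} = 5 + Q$
$j{\left(S,z \right)} = - 640 S$ ($j{\left(S,z \right)} = - 8 \left(53 - 13\right) \left(S + S\right) = - 8 \cdot 40 \cdot 2 S = - 8 \cdot 80 S = - 640 S$)
$\left(j{\left(-140,1 \cdot 44 \right)} + B{\left(-57,130 \right)}\right) \left(-22509 - 902\right) = \left(\left(-640\right) \left(-140\right) + \left(5 + 130\right)\right) \left(-22509 - 902\right) = \left(89600 + 135\right) \left(-23411\right) = 89735 \left(-23411\right) = -2100786085$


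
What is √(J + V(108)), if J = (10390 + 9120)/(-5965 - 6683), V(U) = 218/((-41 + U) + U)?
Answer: I*√3635432031/110670 ≈ 0.54481*I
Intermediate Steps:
V(U) = 218/(-41 + 2*U)
J = -9755/6324 (J = 19510/(-12648) = 19510*(-1/12648) = -9755/6324 ≈ -1.5425)
√(J + V(108)) = √(-9755/6324 + 218/(-41 + 2*108)) = √(-9755/6324 + 218/(-41 + 216)) = √(-9755/6324 + 218/175) = √(-328493/1106700) = I*√3635432031/110670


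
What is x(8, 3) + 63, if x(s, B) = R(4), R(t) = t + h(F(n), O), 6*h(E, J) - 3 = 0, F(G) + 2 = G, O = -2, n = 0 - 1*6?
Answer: 135/2 ≈ 67.500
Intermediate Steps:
n = -6 (n = 0 - 6 = -6)
F(G) = -2 + G
h(E, J) = ½ (h(E, J) = ½ + (⅙)*0 = ½ + 0 = ½)
R(t) = ½ + t (R(t) = t + ½ = ½ + t)
x(s, B) = 9/2 (x(s, B) = ½ + 4 = 9/2)
x(8, 3) + 63 = 9/2 + 63 = 135/2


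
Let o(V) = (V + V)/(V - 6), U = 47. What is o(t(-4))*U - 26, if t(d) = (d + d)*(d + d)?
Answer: 2254/29 ≈ 77.724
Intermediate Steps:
t(d) = 4*d**2 (t(d) = (2*d)*(2*d) = 4*d**2)
o(V) = 2*V/(-6 + V) (o(V) = (2*V)/(-6 + V) = 2*V/(-6 + V))
o(t(-4))*U - 26 = (2*(4*(-4)**2)/(-6 + 4*(-4)**2))*47 - 26 = (2*(4*16)/(-6 + 4*16))*47 - 26 = (2*64/(-6 + 64))*47 - 26 = (2*64/58)*47 - 26 = (2*64*(1/58))*47 - 26 = (64/29)*47 - 26 = 3008/29 - 26 = 2254/29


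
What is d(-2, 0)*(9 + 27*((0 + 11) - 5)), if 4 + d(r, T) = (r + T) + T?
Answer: -1026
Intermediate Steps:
d(r, T) = -4 + r + 2*T (d(r, T) = -4 + ((r + T) + T) = -4 + ((T + r) + T) = -4 + (r + 2*T) = -4 + r + 2*T)
d(-2, 0)*(9 + 27*((0 + 11) - 5)) = (-4 - 2 + 2*0)*(9 + 27*((0 + 11) - 5)) = (-4 - 2 + 0)*(9 + 27*(11 - 5)) = -6*(9 + 27*6) = -6*(9 + 162) = -6*171 = -1026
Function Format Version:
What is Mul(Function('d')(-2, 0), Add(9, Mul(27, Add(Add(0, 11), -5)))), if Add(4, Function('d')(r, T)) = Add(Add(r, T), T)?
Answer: -1026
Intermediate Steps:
Function('d')(r, T) = Add(-4, r, Mul(2, T)) (Function('d')(r, T) = Add(-4, Add(Add(r, T), T)) = Add(-4, Add(Add(T, r), T)) = Add(-4, Add(r, Mul(2, T))) = Add(-4, r, Mul(2, T)))
Mul(Function('d')(-2, 0), Add(9, Mul(27, Add(Add(0, 11), -5)))) = Mul(Add(-4, -2, Mul(2, 0)), Add(9, Mul(27, Add(Add(0, 11), -5)))) = Mul(Add(-4, -2, 0), Add(9, Mul(27, Add(11, -5)))) = Mul(-6, Add(9, Mul(27, 6))) = Mul(-6, Add(9, 162)) = Mul(-6, 171) = -1026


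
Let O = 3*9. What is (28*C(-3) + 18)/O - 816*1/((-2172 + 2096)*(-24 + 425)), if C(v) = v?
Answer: -165782/68571 ≈ -2.4177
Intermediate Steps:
O = 27
(28*C(-3) + 18)/O - 816*1/((-2172 + 2096)*(-24 + 425)) = (28*(-3) + 18)/27 - 816*1/((-2172 + 2096)*(-24 + 425)) = (-84 + 18)*(1/27) - 816/(401*(-76)) = -66*1/27 - 816/(-30476) = -22/9 - 816*(-1/30476) = -22/9 + 204/7619 = -165782/68571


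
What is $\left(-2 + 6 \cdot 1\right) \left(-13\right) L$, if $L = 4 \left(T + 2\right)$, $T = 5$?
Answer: $-1456$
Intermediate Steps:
$L = 28$ ($L = 4 \left(5 + 2\right) = 4 \cdot 7 = 28$)
$\left(-2 + 6 \cdot 1\right) \left(-13\right) L = \left(-2 + 6 \cdot 1\right) \left(-13\right) 28 = \left(-2 + 6\right) \left(-13\right) 28 = 4 \left(-13\right) 28 = \left(-52\right) 28 = -1456$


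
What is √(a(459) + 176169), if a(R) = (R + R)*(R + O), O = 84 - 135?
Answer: √550713 ≈ 742.10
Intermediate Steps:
O = -51
a(R) = 2*R*(-51 + R) (a(R) = (R + R)*(R - 51) = (2*R)*(-51 + R) = 2*R*(-51 + R))
√(a(459) + 176169) = √(2*459*(-51 + 459) + 176169) = √(2*459*408 + 176169) = √(374544 + 176169) = √550713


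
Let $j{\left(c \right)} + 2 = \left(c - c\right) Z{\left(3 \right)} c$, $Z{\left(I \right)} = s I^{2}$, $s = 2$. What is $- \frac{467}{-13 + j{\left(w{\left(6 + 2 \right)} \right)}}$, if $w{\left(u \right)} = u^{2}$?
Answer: $\frac{467}{15} \approx 31.133$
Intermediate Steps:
$Z{\left(I \right)} = 2 I^{2}$
$j{\left(c \right)} = -2$ ($j{\left(c \right)} = -2 + \left(c - c\right) 2 \cdot 3^{2} c = -2 + 0 \cdot 2 \cdot 9 c = -2 + 0 \cdot 18 c = -2 + 0 c = -2 + 0 = -2$)
$- \frac{467}{-13 + j{\left(w{\left(6 + 2 \right)} \right)}} = - \frac{467}{-13 - 2} = - \frac{467}{-15} = \left(-467\right) \left(- \frac{1}{15}\right) = \frac{467}{15}$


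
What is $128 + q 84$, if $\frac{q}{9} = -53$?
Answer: $-39940$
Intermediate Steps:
$q = -477$ ($q = 9 \left(-53\right) = -477$)
$128 + q 84 = 128 - 40068 = -39940$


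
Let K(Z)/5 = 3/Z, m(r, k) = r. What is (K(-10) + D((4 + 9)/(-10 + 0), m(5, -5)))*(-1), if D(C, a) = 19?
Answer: -35/2 ≈ -17.500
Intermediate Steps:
K(Z) = 15/Z (K(Z) = 5*(3/Z) = 15/Z)
(K(-10) + D((4 + 9)/(-10 + 0), m(5, -5)))*(-1) = (15/(-10) + 19)*(-1) = (15*(-⅒) + 19)*(-1) = (-3/2 + 19)*(-1) = (35/2)*(-1) = -35/2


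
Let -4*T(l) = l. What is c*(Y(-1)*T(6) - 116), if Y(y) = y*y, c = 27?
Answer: -6345/2 ≈ -3172.5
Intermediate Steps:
Y(y) = y²
T(l) = -l/4
c*(Y(-1)*T(6) - 116) = 27*((-1)²*(-¼*6) - 116) = 27*(1*(-3/2) - 116) = 27*(-3/2 - 116) = 27*(-235/2) = -6345/2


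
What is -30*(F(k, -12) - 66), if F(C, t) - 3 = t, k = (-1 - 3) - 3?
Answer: 2250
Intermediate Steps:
k = -7 (k = -4 - 3 = -7)
F(C, t) = 3 + t
-30*(F(k, -12) - 66) = -30*((3 - 12) - 66) = -30*(-9 - 66) = -30*(-75) = 2250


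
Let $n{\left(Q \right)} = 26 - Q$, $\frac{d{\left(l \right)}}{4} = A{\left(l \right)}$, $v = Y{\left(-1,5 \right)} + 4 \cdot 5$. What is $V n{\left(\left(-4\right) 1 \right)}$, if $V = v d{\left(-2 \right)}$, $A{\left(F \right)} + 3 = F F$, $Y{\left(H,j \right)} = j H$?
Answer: $1800$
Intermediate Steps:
$Y{\left(H,j \right)} = H j$
$A{\left(F \right)} = -3 + F^{2}$ ($A{\left(F \right)} = -3 + F F = -3 + F^{2}$)
$v = 15$ ($v = \left(-1\right) 5 + 4 \cdot 5 = -5 + 20 = 15$)
$d{\left(l \right)} = -12 + 4 l^{2}$ ($d{\left(l \right)} = 4 \left(-3 + l^{2}\right) = -12 + 4 l^{2}$)
$V = 60$ ($V = 15 \left(-12 + 4 \left(-2\right)^{2}\right) = 15 \left(-12 + 4 \cdot 4\right) = 15 \left(-12 + 16\right) = 15 \cdot 4 = 60$)
$V n{\left(\left(-4\right) 1 \right)} = 60 \left(26 - \left(-4\right) 1\right) = 60 \left(26 - -4\right) = 60 \left(26 + 4\right) = 60 \cdot 30 = 1800$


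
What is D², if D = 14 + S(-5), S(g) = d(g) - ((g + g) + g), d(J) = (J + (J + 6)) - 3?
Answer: 484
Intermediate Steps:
d(J) = 3 + 2*J (d(J) = (J + (6 + J)) - 3 = (6 + 2*J) - 3 = 3 + 2*J)
S(g) = 3 - g (S(g) = (3 + 2*g) - ((g + g) + g) = (3 + 2*g) - (2*g + g) = (3 + 2*g) - 3*g = 3 - g)
D = 22 (D = 14 + (3 - 1*(-5)) = 14 + (3 + 5) = 14 + 8 = 22)
D² = 22² = 484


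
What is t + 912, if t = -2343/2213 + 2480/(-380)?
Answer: 38027935/42047 ≈ 904.42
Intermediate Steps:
t = -318929/42047 (t = -2343*1/2213 + 2480*(-1/380) = -2343/2213 - 124/19 = -318929/42047 ≈ -7.5851)
t + 912 = -318929/42047 + 912 = 38027935/42047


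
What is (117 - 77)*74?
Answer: 2960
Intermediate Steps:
(117 - 77)*74 = 40*74 = 2960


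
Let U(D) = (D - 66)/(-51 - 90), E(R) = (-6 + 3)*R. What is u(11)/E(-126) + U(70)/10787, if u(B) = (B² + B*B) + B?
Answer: 18323959/27377406 ≈ 0.66931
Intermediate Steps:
E(R) = -3*R
u(B) = B + 2*B² (u(B) = (B² + B²) + B = 2*B² + B = B + 2*B²)
U(D) = 22/47 - D/141 (U(D) = (-66 + D)/(-141) = (-66 + D)*(-1/141) = 22/47 - D/141)
u(11)/E(-126) + U(70)/10787 = (11*(1 + 2*11))/((-3*(-126))) + (22/47 - 1/141*70)/10787 = (11*(1 + 22))/378 + (22/47 - 70/141)*(1/10787) = (11*23)*(1/378) - 4/141*1/10787 = 253*(1/378) - 4/1520967 = 253/378 - 4/1520967 = 18323959/27377406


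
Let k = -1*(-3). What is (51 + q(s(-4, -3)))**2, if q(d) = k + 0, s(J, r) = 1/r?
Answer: 2916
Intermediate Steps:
k = 3
q(d) = 3 (q(d) = 3 + 0 = 3)
(51 + q(s(-4, -3)))**2 = (51 + 3)**2 = 54**2 = 2916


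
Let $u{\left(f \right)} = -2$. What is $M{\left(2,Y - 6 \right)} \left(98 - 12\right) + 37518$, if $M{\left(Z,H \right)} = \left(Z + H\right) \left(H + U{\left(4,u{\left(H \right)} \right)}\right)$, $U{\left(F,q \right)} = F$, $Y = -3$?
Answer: $40528$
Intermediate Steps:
$M{\left(Z,H \right)} = \left(4 + H\right) \left(H + Z\right)$ ($M{\left(Z,H \right)} = \left(Z + H\right) \left(H + 4\right) = \left(H + Z\right) \left(4 + H\right) = \left(4 + H\right) \left(H + Z\right)$)
$M{\left(2,Y - 6 \right)} \left(98 - 12\right) + 37518 = \left(\left(-3 - 6\right)^{2} + 4 \left(-3 - 6\right) + 4 \cdot 2 + \left(-3 - 6\right) 2\right) \left(98 - 12\right) + 37518 = \left(\left(-3 - 6\right)^{2} + 4 \left(-3 - 6\right) + 8 + \left(-3 - 6\right) 2\right) 86 + 37518 = \left(\left(-9\right)^{2} + 4 \left(-9\right) + 8 - 18\right) 86 + 37518 = \left(81 - 36 + 8 - 18\right) 86 + 37518 = 35 \cdot 86 + 37518 = 3010 + 37518 = 40528$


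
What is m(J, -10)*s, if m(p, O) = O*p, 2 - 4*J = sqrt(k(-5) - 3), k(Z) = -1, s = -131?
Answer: 655 - 655*I ≈ 655.0 - 655.0*I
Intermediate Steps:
J = 1/2 - I/2 (J = 1/2 - sqrt(-1 - 3)/4 = 1/2 - I/2 ≈ 0.5 - 0.5*I)
m(J, -10)*s = -10*(1/2 - I/2)*(-131) = (-5 + 5*I)*(-131) = 655 - 655*I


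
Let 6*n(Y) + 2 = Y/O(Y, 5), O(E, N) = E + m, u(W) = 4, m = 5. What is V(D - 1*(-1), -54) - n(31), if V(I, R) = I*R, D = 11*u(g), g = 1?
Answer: -524839/216 ≈ -2429.8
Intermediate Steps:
D = 44 (D = 11*4 = 44)
O(E, N) = 5 + E (O(E, N) = E + 5 = 5 + E)
n(Y) = -1/3 + Y/(6*(5 + Y)) (n(Y) = -1/3 + (Y/(5 + Y))/6 = -1/3 + Y/(6*(5 + Y)))
V(D - 1*(-1), -54) - n(31) = (44 - 1*(-1))*(-54) - (-10 - 1*31)/(6*(5 + 31)) = (44 + 1)*(-54) - (-10 - 31)/(6*36) = 45*(-54) - (-41)/(6*36) = -2430 - 1*(-41/216) = -2430 + 41/216 = -524839/216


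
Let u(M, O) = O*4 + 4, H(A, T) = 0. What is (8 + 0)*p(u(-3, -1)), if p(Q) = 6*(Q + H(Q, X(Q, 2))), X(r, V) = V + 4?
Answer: 0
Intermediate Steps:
X(r, V) = 4 + V
u(M, O) = 4 + 4*O (u(M, O) = 4*O + 4 = 4 + 4*O)
p(Q) = 6*Q (p(Q) = 6*(Q + 0) = 6*Q)
(8 + 0)*p(u(-3, -1)) = (8 + 0)*(6*(4 + 4*(-1))) = 8*(6*(4 - 4)) = 8*(6*0) = 8*0 = 0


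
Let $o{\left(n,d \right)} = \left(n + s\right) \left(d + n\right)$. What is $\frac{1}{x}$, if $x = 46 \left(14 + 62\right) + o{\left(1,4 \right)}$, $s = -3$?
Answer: $\frac{1}{3486} \approx 0.00028686$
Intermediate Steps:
$o{\left(n,d \right)} = \left(-3 + n\right) \left(d + n\right)$ ($o{\left(n,d \right)} = \left(n - 3\right) \left(d + n\right) = \left(-3 + n\right) \left(d + n\right)$)
$x = 3486$ ($x = 46 \left(14 + 62\right) + \left(1^{2} - 12 - 3 + 4 \cdot 1\right) = 46 \cdot 76 + \left(1 - 12 - 3 + 4\right) = 3496 - 10 = 3486$)
$\frac{1}{x} = \frac{1}{3486}$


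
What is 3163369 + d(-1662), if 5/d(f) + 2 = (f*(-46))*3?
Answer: 725531333631/229354 ≈ 3.1634e+6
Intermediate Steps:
d(f) = 5/(-2 - 138*f) (d(f) = 5/(-2 + (f*(-46))*3) = 5/(-2 - 46*f*3) = 5/(-2 - 138*f))
3163369 + d(-1662) = 3163369 - 5/(2 + 138*(-1662)) = 3163369 - 5/(2 - 229356) = 3163369 - 5/(-229354) = 3163369 - 5*(-1/229354) = 3163369 + 5/229354 = 725531333631/229354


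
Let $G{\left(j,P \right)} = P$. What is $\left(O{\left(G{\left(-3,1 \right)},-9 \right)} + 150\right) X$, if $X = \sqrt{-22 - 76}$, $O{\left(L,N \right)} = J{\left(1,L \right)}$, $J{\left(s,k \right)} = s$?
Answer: $1057 i \sqrt{2} \approx 1494.8 i$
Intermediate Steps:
$O{\left(L,N \right)} = 1$
$X = 7 i \sqrt{2}$ ($X = \sqrt{-98} = 7 i \sqrt{2} \approx 9.8995 i$)
$\left(O{\left(G{\left(-3,1 \right)},-9 \right)} + 150\right) X = \left(1 + 150\right) 7 i \sqrt{2} = 151 \cdot 7 i \sqrt{2} = 1057 i \sqrt{2}$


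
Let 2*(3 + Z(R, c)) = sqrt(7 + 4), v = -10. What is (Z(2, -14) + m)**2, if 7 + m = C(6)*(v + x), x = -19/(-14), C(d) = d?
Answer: 750495/196 - 433*sqrt(11)/7 ≈ 3623.9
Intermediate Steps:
x = 19/14 (x = -19*(-1/14) = 19/14 ≈ 1.3571)
m = -412/7 (m = -7 + 6*(-10 + 19/14) = -7 + 6*(-121/14) = -7 - 363/7 = -412/7 ≈ -58.857)
Z(R, c) = -3 + sqrt(11)/2 (Z(R, c) = -3 + sqrt(7 + 4)/2 = -3 + sqrt(11)/2)
(Z(2, -14) + m)**2 = ((-3 + sqrt(11)/2) - 412/7)**2 = (-433/7 + sqrt(11)/2)**2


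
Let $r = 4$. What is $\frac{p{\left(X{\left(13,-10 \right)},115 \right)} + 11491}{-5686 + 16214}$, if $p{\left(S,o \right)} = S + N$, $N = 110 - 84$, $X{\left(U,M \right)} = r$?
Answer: $\frac{11521}{10528} \approx 1.0943$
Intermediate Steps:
$X{\left(U,M \right)} = 4$
$N = 26$ ($N = 110 - 84 = 26$)
$p{\left(S,o \right)} = 26 + S$ ($p{\left(S,o \right)} = S + 26 = 26 + S$)
$\frac{p{\left(X{\left(13,-10 \right)},115 \right)} + 11491}{-5686 + 16214} = \frac{\left(26 + 4\right) + 11491}{-5686 + 16214} = \frac{30 + 11491}{10528} = 11521 \cdot \frac{1}{10528} = \frac{11521}{10528}$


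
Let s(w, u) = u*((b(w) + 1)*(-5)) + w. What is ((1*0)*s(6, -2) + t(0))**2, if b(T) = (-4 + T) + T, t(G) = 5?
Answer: 25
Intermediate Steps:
b(T) = -4 + 2*T
s(w, u) = w + u*(15 - 10*w) (s(w, u) = u*(((-4 + 2*w) + 1)*(-5)) + w = u*((-3 + 2*w)*(-5)) + w = u*(15 - 10*w) + w = w + u*(15 - 10*w))
((1*0)*s(6, -2) + t(0))**2 = ((1*0)*(6 + 15*(-2) - 10*(-2)*6) + 5)**2 = (0*(6 - 30 + 120) + 5)**2 = (0*96 + 5)**2 = (0 + 5)**2 = 5**2 = 25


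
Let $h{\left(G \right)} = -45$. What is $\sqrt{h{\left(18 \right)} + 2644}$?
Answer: $\sqrt{2599} \approx 50.98$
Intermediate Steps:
$\sqrt{h{\left(18 \right)} + 2644} = \sqrt{-45 + 2644} = \sqrt{2599}$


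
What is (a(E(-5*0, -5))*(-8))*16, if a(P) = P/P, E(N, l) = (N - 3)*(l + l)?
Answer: -128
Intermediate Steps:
E(N, l) = 2*l*(-3 + N) (E(N, l) = (-3 + N)*(2*l) = 2*l*(-3 + N))
a(P) = 1
(a(E(-5*0, -5))*(-8))*16 = (1*(-8))*16 = -8*16 = -128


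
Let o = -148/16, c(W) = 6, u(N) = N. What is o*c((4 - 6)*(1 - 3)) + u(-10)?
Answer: -131/2 ≈ -65.500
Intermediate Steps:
o = -37/4 (o = -148*1/16 = -37/4 ≈ -9.2500)
o*c((4 - 6)*(1 - 3)) + u(-10) = -37/4*6 - 10 = -111/2 - 10 = -131/2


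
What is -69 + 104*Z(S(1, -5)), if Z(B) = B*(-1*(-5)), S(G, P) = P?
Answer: -2669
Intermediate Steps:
Z(B) = 5*B (Z(B) = B*5 = 5*B)
-69 + 104*Z(S(1, -5)) = -69 + 104*(5*(-5)) = -69 + 104*(-25) = -69 - 2600 = -2669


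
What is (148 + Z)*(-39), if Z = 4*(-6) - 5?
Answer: -4641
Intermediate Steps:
Z = -29 (Z = -24 - 5 = -29)
(148 + Z)*(-39) = (148 - 29)*(-39) = 119*(-39) = -4641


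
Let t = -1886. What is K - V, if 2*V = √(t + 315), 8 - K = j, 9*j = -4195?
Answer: 4267/9 - I*√1571/2 ≈ 474.11 - 19.818*I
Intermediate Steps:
j = -4195/9 (j = (⅑)*(-4195) = -4195/9 ≈ -466.11)
K = 4267/9 (K = 8 - 1*(-4195/9) = 8 + 4195/9 = 4267/9 ≈ 474.11)
V = I*√1571/2 (V = √(-1886 + 315)/2 = √(-1571)/2 = (I*√1571)/2 = I*√1571/2 ≈ 19.818*I)
K - V = 4267/9 - I*√1571/2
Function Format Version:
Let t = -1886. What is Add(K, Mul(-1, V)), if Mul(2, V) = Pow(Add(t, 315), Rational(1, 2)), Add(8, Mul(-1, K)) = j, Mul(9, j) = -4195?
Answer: Add(Rational(4267, 9), Mul(Rational(-1, 2), I, Pow(1571, Rational(1, 2)))) ≈ Add(474.11, Mul(-19.818, I))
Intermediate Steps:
j = Rational(-4195, 9) (j = Mul(Rational(1, 9), -4195) = Rational(-4195, 9) ≈ -466.11)
K = Rational(4267, 9) (K = Add(8, Mul(-1, Rational(-4195, 9))) = Add(8, Rational(4195, 9)) = Rational(4267, 9) ≈ 474.11)
V = Mul(Rational(1, 2), I, Pow(1571, Rational(1, 2))) (V = Mul(Rational(1, 2), Pow(Add(-1886, 315), Rational(1, 2))) = Mul(Rational(1, 2), Pow(-1571, Rational(1, 2))) = Mul(Rational(1, 2), Mul(I, Pow(1571, Rational(1, 2)))) = Mul(Rational(1, 2), I, Pow(1571, Rational(1, 2))) ≈ Mul(19.818, I))
Add(K, Mul(-1, V)) = Add(Rational(4267, 9), Mul(-1, Mul(Rational(1, 2), I, Pow(1571, Rational(1, 2))))) = Add(Rational(4267, 9), Mul(Rational(-1, 2), I, Pow(1571, Rational(1, 2))))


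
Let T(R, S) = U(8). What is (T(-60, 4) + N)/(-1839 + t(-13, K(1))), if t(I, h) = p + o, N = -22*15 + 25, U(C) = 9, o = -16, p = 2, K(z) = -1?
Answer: 296/1853 ≈ 0.15974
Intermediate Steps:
N = -305 (N = -330 + 25 = -305)
t(I, h) = -14 (t(I, h) = 2 - 16 = -14)
T(R, S) = 9
(T(-60, 4) + N)/(-1839 + t(-13, K(1))) = (9 - 305)/(-1839 - 14) = -296/(-1853) = -296*(-1/1853) = 296/1853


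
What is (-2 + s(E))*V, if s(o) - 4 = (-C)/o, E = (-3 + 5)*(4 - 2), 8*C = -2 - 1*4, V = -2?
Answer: -35/8 ≈ -4.3750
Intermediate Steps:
C = -¾ (C = (-2 - 1*4)/8 = (-2 - 4)/8 = (⅛)*(-6) = -¾ ≈ -0.75000)
E = 4 (E = 2*2 = 4)
s(o) = 4 + 3/(4*o) (s(o) = 4 + (-1*(-¾))/o = 4 + 3/(4*o))
(-2 + s(E))*V = (-2 + (4 + (¾)/4))*(-2) = (-2 + (4 + (¾)*(¼)))*(-2) = (-2 + (4 + 3/16))*(-2) = (-2 + 67/16)*(-2) = (35/16)*(-2) = -35/8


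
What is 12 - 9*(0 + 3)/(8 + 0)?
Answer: 69/8 ≈ 8.6250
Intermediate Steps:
12 - 9*(0 + 3)/(8 + 0) = 12 - 27/8 = 69/8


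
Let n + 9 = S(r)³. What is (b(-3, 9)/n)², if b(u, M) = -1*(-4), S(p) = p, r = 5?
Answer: 1/841 ≈ 0.0011891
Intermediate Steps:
b(u, M) = 4
n = 116 (n = -9 + 5³ = -9 + 125 = 116)
(b(-3, 9)/n)² = (4/116)² = (4*(1/116))² = (1/29)² = 1/841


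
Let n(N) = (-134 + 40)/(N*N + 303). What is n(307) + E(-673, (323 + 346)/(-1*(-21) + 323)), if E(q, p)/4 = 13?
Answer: 2458305/47276 ≈ 51.999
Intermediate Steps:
n(N) = -94/(303 + N²) (n(N) = -94/(N² + 303) = -94/(303 + N²))
E(q, p) = 52 (E(q, p) = 4*13 = 52)
n(307) + E(-673, (323 + 346)/(-1*(-21) + 323)) = -94/(303 + 307²) + 52 = -94/(303 + 94249) + 52 = -94/94552 + 52 = -94*1/94552 + 52 = -47/47276 + 52 = 2458305/47276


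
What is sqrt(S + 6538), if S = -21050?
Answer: 4*I*sqrt(907) ≈ 120.47*I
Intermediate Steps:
sqrt(S + 6538) = sqrt(-21050 + 6538) = sqrt(-14512) = 4*I*sqrt(907)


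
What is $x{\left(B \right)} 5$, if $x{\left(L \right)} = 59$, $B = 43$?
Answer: $295$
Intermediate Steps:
$x{\left(B \right)} 5 = 59 \cdot 5 = 295$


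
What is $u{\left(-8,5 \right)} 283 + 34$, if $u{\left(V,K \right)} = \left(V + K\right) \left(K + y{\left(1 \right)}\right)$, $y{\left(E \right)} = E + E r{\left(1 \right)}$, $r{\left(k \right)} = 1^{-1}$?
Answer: $-5909$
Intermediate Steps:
$r{\left(k \right)} = 1$
$y{\left(E \right)} = 2 E$ ($y{\left(E \right)} = E + E 1 = E + E = 2 E$)
$u{\left(V,K \right)} = \left(2 + K\right) \left(K + V\right)$ ($u{\left(V,K \right)} = \left(V + K\right) \left(K + 2 \cdot 1\right) = \left(K + V\right) \left(K + 2\right) = \left(K + V\right) \left(2 + K\right) = \left(2 + K\right) \left(K + V\right)$)
$u{\left(-8,5 \right)} 283 + 34 = \left(5^{2} + 2 \cdot 5 + 2 \left(-8\right) + 5 \left(-8\right)\right) 283 + 34 = \left(25 + 10 - 16 - 40\right) 283 + 34 = \left(-21\right) 283 + 34 = -5943 + 34 = -5909$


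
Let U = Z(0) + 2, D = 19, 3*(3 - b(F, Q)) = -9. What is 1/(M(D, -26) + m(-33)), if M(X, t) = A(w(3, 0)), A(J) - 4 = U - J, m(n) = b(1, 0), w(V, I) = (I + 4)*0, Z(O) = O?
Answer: 1/12 ≈ 0.083333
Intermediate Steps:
b(F, Q) = 6 (b(F, Q) = 3 - ⅓*(-9) = 3 + 3 = 6)
w(V, I) = 0 (w(V, I) = (4 + I)*0 = 0)
m(n) = 6
U = 2 (U = 0 + 2 = 2)
A(J) = 6 - J (A(J) = 4 + (2 - J) = 6 - J)
M(X, t) = 6 (M(X, t) = 6 - 1*0 = 6 + 0 = 6)
1/(M(D, -26) + m(-33)) = 1/(6 + 6) = 1/12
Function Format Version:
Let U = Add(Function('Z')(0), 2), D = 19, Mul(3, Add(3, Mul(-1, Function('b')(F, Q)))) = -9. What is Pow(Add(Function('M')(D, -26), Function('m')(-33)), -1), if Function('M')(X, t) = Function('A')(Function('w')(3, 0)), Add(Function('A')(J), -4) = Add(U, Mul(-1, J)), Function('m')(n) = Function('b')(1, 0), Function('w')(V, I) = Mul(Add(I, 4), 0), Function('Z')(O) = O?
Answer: Rational(1, 12) ≈ 0.083333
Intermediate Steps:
Function('b')(F, Q) = 6 (Function('b')(F, Q) = Add(3, Mul(Rational(-1, 3), -9)) = Add(3, 3) = 6)
Function('w')(V, I) = 0 (Function('w')(V, I) = Mul(Add(4, I), 0) = 0)
Function('m')(n) = 6
U = 2 (U = Add(0, 2) = 2)
Function('A')(J) = Add(6, Mul(-1, J)) (Function('A')(J) = Add(4, Add(2, Mul(-1, J))) = Add(6, Mul(-1, J)))
Function('M')(X, t) = 6 (Function('M')(X, t) = Add(6, Mul(-1, 0)) = Add(6, 0) = 6)
Pow(Add(Function('M')(D, -26), Function('m')(-33)), -1) = Pow(Add(6, 6), -1) = Pow(12, -1) = Rational(1, 12)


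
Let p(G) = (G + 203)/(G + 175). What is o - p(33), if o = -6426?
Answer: -334211/52 ≈ -6427.1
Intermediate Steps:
p(G) = (203 + G)/(175 + G)
o - p(33) = -6426 - (203 + 33)/(175 + 33) = -6426 - 236/208 = -6426 - 1*59/52 = -6426 - 59/52 = -334211/52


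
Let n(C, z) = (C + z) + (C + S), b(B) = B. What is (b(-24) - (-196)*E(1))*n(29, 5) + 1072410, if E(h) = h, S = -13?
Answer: 1081010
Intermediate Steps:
n(C, z) = -13 + z + 2*C (n(C, z) = (C + z) + (C - 13) = (C + z) + (-13 + C) = -13 + z + 2*C)
(b(-24) - (-196)*E(1))*n(29, 5) + 1072410 = (-24 - (-196))*(-13 + 5 + 2*29) + 1072410 = (-24 - 196*(-1))*(-13 + 5 + 58) + 1072410 = (-24 + 196)*50 + 1072410 = 172*50 + 1072410 = 8600 + 1072410 = 1081010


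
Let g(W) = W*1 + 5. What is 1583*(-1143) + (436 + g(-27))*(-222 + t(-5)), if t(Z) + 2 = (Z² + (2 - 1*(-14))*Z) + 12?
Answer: -1919907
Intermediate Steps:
g(W) = 5 + W (g(W) = W + 5 = 5 + W)
t(Z) = 10 + Z² + 16*Z (t(Z) = -2 + ((Z² + (2 - 1*(-14))*Z) + 12) = -2 + ((Z² + (2 + 14)*Z) + 12) = -2 + ((Z² + 16*Z) + 12) = -2 + (12 + Z² + 16*Z) = 10 + Z² + 16*Z)
1583*(-1143) + (436 + g(-27))*(-222 + t(-5)) = 1583*(-1143) + (436 + (5 - 27))*(-222 + (10 + (-5)² + 16*(-5))) = -1809369 + (436 - 22)*(-222 + (10 + 25 - 80)) = -1809369 + 414*(-222 - 45) = -1809369 + 414*(-267) = -1809369 - 110538 = -1919907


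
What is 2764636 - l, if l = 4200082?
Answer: -1435446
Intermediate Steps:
2764636 - l = 2764636 - 1*4200082 = 2764636 - 4200082 = -1435446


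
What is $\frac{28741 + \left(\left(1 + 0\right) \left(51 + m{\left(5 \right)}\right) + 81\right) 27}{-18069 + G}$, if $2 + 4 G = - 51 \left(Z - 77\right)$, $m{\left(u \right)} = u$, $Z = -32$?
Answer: $- \frac{129760}{66719} \approx -1.9449$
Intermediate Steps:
$G = \frac{5557}{4}$ ($G = - \frac{1}{2} + \frac{\left(-51\right) \left(-32 - 77\right)}{4} = - \frac{1}{2} + \frac{\left(-51\right) \left(-109\right)}{4} = - \frac{1}{2} + \frac{1}{4} \cdot 5559 = - \frac{1}{2} + \frac{5559}{4} = \frac{5557}{4} \approx 1389.3$)
$\frac{28741 + \left(\left(1 + 0\right) \left(51 + m{\left(5 \right)}\right) + 81\right) 27}{-18069 + G} = \frac{28741 + \left(\left(1 + 0\right) \left(51 + 5\right) + 81\right) 27}{-18069 + \frac{5557}{4}} = \frac{28741 + \left(1 \cdot 56 + 81\right) 27}{- \frac{66719}{4}} = \left(28741 + \left(56 + 81\right) 27\right) \left(- \frac{4}{66719}\right) = \left(28741 + 137 \cdot 27\right) \left(- \frac{4}{66719}\right) = \left(28741 + 3699\right) \left(- \frac{4}{66719}\right) = 32440 \left(- \frac{4}{66719}\right) = - \frac{129760}{66719}$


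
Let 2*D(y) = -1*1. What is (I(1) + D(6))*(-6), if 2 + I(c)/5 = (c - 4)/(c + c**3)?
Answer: 108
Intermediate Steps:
D(y) = -1/2 (D(y) = (-1*1)/2 = (1/2)*(-1) = -1/2)
I(c) = -10 + 5*(-4 + c)/(c + c**3) (I(c) = -10 + 5*((c - 4)/(c + c**3)) = -10 + 5*((-4 + c)/(c + c**3)) = -10 + 5*(-4 + c)/(c + c**3))
(I(1) + D(6))*(-6) = ((-20 - 10*1**3 - 5*1)/(1 + 1**3) - 1/2)*(-6) = ((-20 - 10*1 - 5)/(1 + 1) - 1/2)*(-6) = ((-20 - 10 - 5)/2 - 1/2)*(-6) = ((1/2)*(-35) - 1/2)*(-6) = (-35/2 - 1/2)*(-6) = -18*(-6) = 108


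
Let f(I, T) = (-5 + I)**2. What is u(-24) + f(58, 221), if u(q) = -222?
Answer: 2587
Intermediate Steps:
u(-24) + f(58, 221) = -222 + (-5 + 58)**2 = -222 + 53**2 = -222 + 2809 = 2587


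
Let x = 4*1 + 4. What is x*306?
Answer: 2448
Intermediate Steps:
x = 8 (x = 4 + 4 = 8)
x*306 = 8*306 = 2448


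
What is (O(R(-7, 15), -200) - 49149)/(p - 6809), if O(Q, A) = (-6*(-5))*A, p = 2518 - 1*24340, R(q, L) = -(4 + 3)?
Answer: 55149/28631 ≈ 1.9262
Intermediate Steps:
R(q, L) = -7 (R(q, L) = -1*7 = -7)
p = -21822 (p = 2518 - 24340 = -21822)
O(Q, A) = 30*A
(O(R(-7, 15), -200) - 49149)/(p - 6809) = (30*(-200) - 49149)/(-21822 - 6809) = (-6000 - 49149)/(-28631) = -55149*(-1/28631) = 55149/28631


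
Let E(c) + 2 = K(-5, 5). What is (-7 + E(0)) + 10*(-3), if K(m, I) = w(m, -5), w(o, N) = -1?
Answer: -40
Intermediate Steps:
K(m, I) = -1
E(c) = -3 (E(c) = -2 - 1 = -3)
(-7 + E(0)) + 10*(-3) = (-7 - 3) + 10*(-3) = -10 - 30 = -40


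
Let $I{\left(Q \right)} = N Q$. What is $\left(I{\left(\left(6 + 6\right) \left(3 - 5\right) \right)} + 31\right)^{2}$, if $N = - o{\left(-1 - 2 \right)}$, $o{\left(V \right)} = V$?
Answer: $1681$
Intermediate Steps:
$N = 3$ ($N = - (-1 - 2) = \left(-1\right) \left(-3\right) = 3$)
$I{\left(Q \right)} = 3 Q$
$\left(I{\left(\left(6 + 6\right) \left(3 - 5\right) \right)} + 31\right)^{2} = \left(3 \left(6 + 6\right) \left(3 - 5\right) + 31\right)^{2} = \left(3 \cdot 12 \left(-2\right) + 31\right)^{2} = \left(3 \left(-24\right) + 31\right)^{2} = \left(-72 + 31\right)^{2} = \left(-41\right)^{2} = 1681$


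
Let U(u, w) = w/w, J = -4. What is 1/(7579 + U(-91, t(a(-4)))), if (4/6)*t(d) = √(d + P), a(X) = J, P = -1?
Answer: 1/7580 ≈ 0.00013193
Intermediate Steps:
a(X) = -4
t(d) = 3*√(-1 + d)/2 (t(d) = 3*√(d - 1)/2 = 3*√(-1 + d)/2)
U(u, w) = 1
1/(7579 + U(-91, t(a(-4)))) = 1/(7579 + 1) = 1/7580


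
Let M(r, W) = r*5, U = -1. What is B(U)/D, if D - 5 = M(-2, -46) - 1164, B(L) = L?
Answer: 1/1169 ≈ 0.00085543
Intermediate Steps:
M(r, W) = 5*r
D = -1169 (D = 5 + (5*(-2) - 1164) = 5 + (-10 - 1164) = 5 - 1174 = -1169)
B(U)/D = -1/(-1169) = -1*(-1/1169) = 1/1169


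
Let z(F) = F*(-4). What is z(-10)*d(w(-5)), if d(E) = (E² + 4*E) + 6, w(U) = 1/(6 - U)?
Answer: 30840/121 ≈ 254.88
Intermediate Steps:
z(F) = -4*F
d(E) = 6 + E² + 4*E
z(-10)*d(w(-5)) = (-4*(-10))*(6 + (-1/(-6 - 5))² + 4*(-1/(-6 - 5))) = 40*(6 + (-1/(-11))² + 4*(-1/(-11))) = 40*(6 + (-1*(-1/11))² + 4*(-1*(-1/11))) = 40*(6 + (1/11)² + 4*(1/11)) = 40*(6 + 1/121 + 4/11) = 40*(771/121) = 30840/121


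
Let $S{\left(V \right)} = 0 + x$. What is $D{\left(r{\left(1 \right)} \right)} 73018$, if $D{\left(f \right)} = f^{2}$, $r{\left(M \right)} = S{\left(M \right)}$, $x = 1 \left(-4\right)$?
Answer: $1168288$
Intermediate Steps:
$x = -4$
$S{\left(V \right)} = -4$ ($S{\left(V \right)} = 0 - 4 = -4$)
$r{\left(M \right)} = -4$
$D{\left(r{\left(1 \right)} \right)} 73018 = \left(-4\right)^{2} \cdot 73018 = 16 \cdot 73018 = 1168288$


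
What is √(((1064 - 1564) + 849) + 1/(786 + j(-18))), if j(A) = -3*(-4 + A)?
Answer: √63335337/426 ≈ 18.682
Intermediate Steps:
j(A) = 12 - 3*A
√(((1064 - 1564) + 849) + 1/(786 + j(-18))) = √(((1064 - 1564) + 849) + 1/(786 + (12 - 3*(-18)))) = √((-500 + 849) + 1/(786 + (12 + 54))) = √(349 + 1/(786 + 66)) = √(349 + 1/852) = √(297349/852) = √63335337/426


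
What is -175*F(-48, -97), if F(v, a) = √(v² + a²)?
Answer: -175*√11713 ≈ -18940.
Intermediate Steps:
F(v, a) = √(a² + v²)
-175*F(-48, -97) = -175*√((-97)² + (-48)²) = -175*√(9409 + 2304) = -175*√11713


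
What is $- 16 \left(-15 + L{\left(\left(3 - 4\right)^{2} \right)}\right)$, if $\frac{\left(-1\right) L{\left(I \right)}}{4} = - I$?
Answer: $176$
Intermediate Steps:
$L{\left(I \right)} = 4 I$ ($L{\left(I \right)} = - 4 \left(- I\right) = 4 I$)
$- 16 \left(-15 + L{\left(\left(3 - 4\right)^{2} \right)}\right) = - 16 \left(-15 + 4 \left(3 - 4\right)^{2}\right) = - 16 \left(-15 + 4 \left(-1\right)^{2}\right) = - 16 \left(-15 + 4 \cdot 1\right) = - 16 \left(-15 + 4\right) = \left(-16\right) \left(-11\right) = 176$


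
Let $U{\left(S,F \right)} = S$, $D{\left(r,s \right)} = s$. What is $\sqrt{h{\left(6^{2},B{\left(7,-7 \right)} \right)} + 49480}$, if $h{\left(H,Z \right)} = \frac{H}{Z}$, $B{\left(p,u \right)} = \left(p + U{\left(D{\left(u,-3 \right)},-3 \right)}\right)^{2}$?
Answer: $\frac{\sqrt{197929}}{2} \approx 222.45$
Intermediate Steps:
$B{\left(p,u \right)} = \left(-3 + p\right)^{2}$ ($B{\left(p,u \right)} = \left(p - 3\right)^{2} = \left(-3 + p\right)^{2}$)
$\sqrt{h{\left(6^{2},B{\left(7,-7 \right)} \right)} + 49480} = \sqrt{\frac{6^{2}}{\left(-3 + 7\right)^{2}} + 49480} = \sqrt{\frac{36}{4^{2}} + 49480} = \sqrt{\frac{36}{16} + 49480} = \sqrt{36 \cdot \frac{1}{16} + 49480} = \sqrt{\frac{9}{4} + 49480} = \sqrt{\frac{197929}{4}} = \frac{\sqrt{197929}}{2}$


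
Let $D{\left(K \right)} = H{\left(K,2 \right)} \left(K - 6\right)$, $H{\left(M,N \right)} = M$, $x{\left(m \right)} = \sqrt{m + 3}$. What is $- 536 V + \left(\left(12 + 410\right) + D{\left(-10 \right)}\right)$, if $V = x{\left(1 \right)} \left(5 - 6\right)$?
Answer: $1654$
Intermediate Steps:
$x{\left(m \right)} = \sqrt{3 + m}$
$V = -2$ ($V = \sqrt{3 + 1} \left(5 - 6\right) = \sqrt{4} \left(-1\right) = 2 \left(-1\right) = -2$)
$D{\left(K \right)} = K \left(-6 + K\right)$ ($D{\left(K \right)} = K \left(K - 6\right) = K \left(-6 + K\right)$)
$- 536 V + \left(\left(12 + 410\right) + D{\left(-10 \right)}\right) = \left(-536\right) \left(-2\right) + \left(\left(12 + 410\right) - 10 \left(-6 - 10\right)\right) = 1072 + \left(422 - -160\right) = 1072 + \left(422 + 160\right) = 1072 + 582 = 1654$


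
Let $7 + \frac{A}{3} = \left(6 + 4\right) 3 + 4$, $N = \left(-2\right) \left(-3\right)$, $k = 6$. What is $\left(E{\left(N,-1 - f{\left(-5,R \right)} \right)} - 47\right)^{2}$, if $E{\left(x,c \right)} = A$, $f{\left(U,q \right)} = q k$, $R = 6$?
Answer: $1156$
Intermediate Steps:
$f{\left(U,q \right)} = 6 q$ ($f{\left(U,q \right)} = q 6 = 6 q$)
$N = 6$
$A = 81$ ($A = -21 + 3 \left(\left(6 + 4\right) 3 + 4\right) = -21 + 3 \left(10 \cdot 3 + 4\right) = -21 + 3 \left(30 + 4\right) = -21 + 3 \cdot 34 = -21 + 102 = 81$)
$E{\left(x,c \right)} = 81$
$\left(E{\left(N,-1 - f{\left(-5,R \right)} \right)} - 47\right)^{2} = \left(81 - 47\right)^{2} = 34^{2} = 1156$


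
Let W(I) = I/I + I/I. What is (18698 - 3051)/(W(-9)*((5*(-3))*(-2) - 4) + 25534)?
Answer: 15647/25586 ≈ 0.61155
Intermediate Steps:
W(I) = 2 (W(I) = 1 + 1 = 2)
(18698 - 3051)/(W(-9)*((5*(-3))*(-2) - 4) + 25534) = (18698 - 3051)/(2*((5*(-3))*(-2) - 4) + 25534) = 15647/(2*(-15*(-2) - 4) + 25534) = 15647/(2*(30 - 4) + 25534) = 15647/(2*26 + 25534) = 15647/(52 + 25534) = 15647/25586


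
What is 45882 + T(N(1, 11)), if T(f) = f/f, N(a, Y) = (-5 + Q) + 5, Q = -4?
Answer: 45883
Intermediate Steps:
N(a, Y) = -4 (N(a, Y) = (-5 - 4) + 5 = -9 + 5 = -4)
T(f) = 1
45882 + T(N(1, 11)) = 45882 + 1 = 45883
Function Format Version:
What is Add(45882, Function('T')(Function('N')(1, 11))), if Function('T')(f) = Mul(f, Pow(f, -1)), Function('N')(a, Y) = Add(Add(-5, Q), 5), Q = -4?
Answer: 45883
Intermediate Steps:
Function('N')(a, Y) = -4 (Function('N')(a, Y) = Add(Add(-5, -4), 5) = Add(-9, 5) = -4)
Function('T')(f) = 1
Add(45882, Function('T')(Function('N')(1, 11))) = Add(45882, 1) = 45883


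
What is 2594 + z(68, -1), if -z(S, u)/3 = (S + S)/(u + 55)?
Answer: 23278/9 ≈ 2586.4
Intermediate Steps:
z(S, u) = -6*S/(55 + u) (z(S, u) = -3*(S + S)/(u + 55) = -3*2*S/(55 + u) = -6*S/(55 + u))
2594 + z(68, -1) = 2594 - 6*68/(55 - 1) = 2594 - 6*68/54 = 2594 - 6*68*1/54 = 2594 - 68/9 = 23278/9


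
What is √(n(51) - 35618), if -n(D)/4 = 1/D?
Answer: I*√92642622/51 ≈ 188.73*I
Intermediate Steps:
n(D) = -4/D
√(n(51) - 35618) = √(-4/51 - 35618) = √(-1816522/51) = I*√92642622/51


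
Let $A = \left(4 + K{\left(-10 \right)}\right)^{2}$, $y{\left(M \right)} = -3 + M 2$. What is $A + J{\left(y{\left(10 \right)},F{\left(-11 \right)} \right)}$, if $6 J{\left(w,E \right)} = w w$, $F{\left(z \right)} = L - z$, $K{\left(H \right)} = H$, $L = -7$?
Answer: $\frac{505}{6} \approx 84.167$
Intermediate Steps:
$F{\left(z \right)} = -7 - z$
$y{\left(M \right)} = -3 + 2 M$
$J{\left(w,E \right)} = \frac{w^{2}}{6}$ ($J{\left(w,E \right)} = \frac{w w}{6} = \frac{w^{2}}{6}$)
$A = 36$ ($A = \left(4 - 10\right)^{2} = \left(-6\right)^{2} = 36$)
$A + J{\left(y{\left(10 \right)},F{\left(-11 \right)} \right)} = 36 + \frac{\left(-3 + 2 \cdot 10\right)^{2}}{6} = 36 + \frac{\left(-3 + 20\right)^{2}}{6} = 36 + \frac{17^{2}}{6} = 36 + \frac{1}{6} \cdot 289 = 36 + \frac{289}{6} = \frac{505}{6}$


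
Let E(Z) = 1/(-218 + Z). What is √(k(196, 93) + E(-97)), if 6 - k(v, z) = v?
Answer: I*√2094785/105 ≈ 13.784*I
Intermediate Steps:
k(v, z) = 6 - v
√(k(196, 93) + E(-97)) = √((6 - 1*196) + 1/(-218 - 97)) = √((6 - 196) + 1/(-315)) = √(-190 - 1/315) = √(-59851/315) = I*√2094785/105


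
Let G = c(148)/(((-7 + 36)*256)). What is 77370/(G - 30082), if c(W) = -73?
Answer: -191464960/74442947 ≈ -2.5720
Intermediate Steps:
G = -73/7424 (G = -73*1/(256*(-7 + 36)) = -73/(29*256) = -73/7424 ≈ -0.0098330)
77370/(G - 30082) = 77370/(-73/7424 - 30082) = 77370/(-223328841/7424) = 77370*(-7424/223328841) = -191464960/74442947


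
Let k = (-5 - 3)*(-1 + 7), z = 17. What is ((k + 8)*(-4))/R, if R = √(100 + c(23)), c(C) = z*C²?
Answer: 160*√9093/9093 ≈ 1.6779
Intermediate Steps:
c(C) = 17*C²
R = √9093 (R = √(100 + 17*23²) = √(100 + 17*529) = √(100 + 8993) = √9093 ≈ 95.357)
k = -48 (k = -8*6 = -48)
((k + 8)*(-4))/R = ((-48 + 8)*(-4))/(√9093) = (-40*(-4))*(√9093/9093) = 160*(√9093/9093) = 160*√9093/9093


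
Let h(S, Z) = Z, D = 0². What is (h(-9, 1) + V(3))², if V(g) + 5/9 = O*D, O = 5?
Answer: 16/81 ≈ 0.19753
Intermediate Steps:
D = 0
V(g) = -5/9 (V(g) = -5/9 + 5*0 = -5/9 + 0 = -5/9)
(h(-9, 1) + V(3))² = (1 - 5/9)² = (4/9)² = 16/81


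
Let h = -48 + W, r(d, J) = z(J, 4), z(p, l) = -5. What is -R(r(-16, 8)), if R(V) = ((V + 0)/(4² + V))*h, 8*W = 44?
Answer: -425/22 ≈ -19.318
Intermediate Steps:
W = 11/2 (W = (⅛)*44 = 11/2 ≈ 5.5000)
r(d, J) = -5
h = -85/2 (h = -48 + 11/2 = -85/2 ≈ -42.500)
R(V) = -85*V/(2*(16 + V)) (R(V) = ((V + 0)/(4² + V))*(-85/2) = (V/(16 + V))*(-85/2) = -85*V/(2*(16 + V)))
-R(r(-16, 8)) = -(-85)*(-5)/(32 + 2*(-5)) = -(-85)*(-5)/(32 - 10) = -(-85)*(-5)/22 = -1*425/22 = -425/22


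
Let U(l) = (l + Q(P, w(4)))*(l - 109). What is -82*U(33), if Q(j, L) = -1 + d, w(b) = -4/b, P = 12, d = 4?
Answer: 224352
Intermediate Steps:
Q(j, L) = 3 (Q(j, L) = -1 + 4 = 3)
U(l) = (-109 + l)*(3 + l) (U(l) = (l + 3)*(l - 109) = (3 + l)*(-109 + l) = (-109 + l)*(3 + l))
-82*U(33) = -82*(-327 + 33² - 106*33) = -82*(-327 + 1089 - 3498) = -82*(-2736) = 224352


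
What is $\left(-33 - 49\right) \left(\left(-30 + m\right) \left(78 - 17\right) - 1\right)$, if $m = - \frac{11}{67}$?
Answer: $\frac{10114536}{67} \approx 1.5096 \cdot 10^{5}$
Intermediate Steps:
$m = - \frac{11}{67}$ ($m = \left(-11\right) \frac{1}{67} = - \frac{11}{67} \approx -0.16418$)
$\left(-33 - 49\right) \left(\left(-30 + m\right) \left(78 - 17\right) - 1\right) = \left(-33 - 49\right) \left(\left(-30 - \frac{11}{67}\right) \left(78 - 17\right) - 1\right) = - 82 \left(\left(- \frac{2021}{67}\right) 61 - 1\right) = - 82 \left(- \frac{123281}{67} - 1\right) = \left(-82\right) \left(- \frac{123348}{67}\right) = \frac{10114536}{67}$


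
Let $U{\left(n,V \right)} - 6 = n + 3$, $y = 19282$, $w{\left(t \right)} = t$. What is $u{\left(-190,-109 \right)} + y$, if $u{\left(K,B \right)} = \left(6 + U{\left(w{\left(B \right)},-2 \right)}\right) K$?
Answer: $37142$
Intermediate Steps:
$U{\left(n,V \right)} = 9 + n$ ($U{\left(n,V \right)} = 6 + \left(n + 3\right) = 6 + \left(3 + n\right) = 9 + n$)
$u{\left(K,B \right)} = K \left(15 + B\right)$ ($u{\left(K,B \right)} = \left(6 + \left(9 + B\right)\right) K = \left(15 + B\right) K = K \left(15 + B\right)$)
$u{\left(-190,-109 \right)} + y = - 190 \left(15 - 109\right) + 19282 = \left(-190\right) \left(-94\right) + 19282 = 17860 + 19282 = 37142$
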